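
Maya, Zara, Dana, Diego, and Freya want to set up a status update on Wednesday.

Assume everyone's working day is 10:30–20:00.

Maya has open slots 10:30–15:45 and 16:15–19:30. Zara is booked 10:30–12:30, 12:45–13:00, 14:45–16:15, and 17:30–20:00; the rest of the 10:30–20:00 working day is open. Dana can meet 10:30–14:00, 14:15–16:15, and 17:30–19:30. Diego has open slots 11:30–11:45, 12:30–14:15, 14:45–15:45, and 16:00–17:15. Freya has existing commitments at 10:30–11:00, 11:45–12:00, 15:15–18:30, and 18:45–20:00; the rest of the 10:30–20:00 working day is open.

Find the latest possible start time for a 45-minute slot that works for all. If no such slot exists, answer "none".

13:15

Zara free within 10:30–20:00: 12:30–12:45, 13:00–14:45, 16:15–17:30.
Freya free within 10:30–20:00: 11:00–11:45, 12:00–15:15, 18:30–18:45.
Maya ∩ Zara: 12:30–12:45, 13:00–14:45, 16:15–17:30.
Maya ∩ Zara ∩ Dana: 12:30–12:45, 13:00–14:00, 14:15–14:45.
Maya ∩ Zara ∩ Dana ∩ Diego: 12:30–12:45, 13:00–14:00.
Maya ∩ Zara ∩ Dana ∩ Diego ∩ Freya: 12:30–12:45, 13:00–14:00.
Windows ≥ 45 min: 13:00–14:00.
Latest start in the last window 13:00–14:00 is 14:00 − 45 min = 13:15.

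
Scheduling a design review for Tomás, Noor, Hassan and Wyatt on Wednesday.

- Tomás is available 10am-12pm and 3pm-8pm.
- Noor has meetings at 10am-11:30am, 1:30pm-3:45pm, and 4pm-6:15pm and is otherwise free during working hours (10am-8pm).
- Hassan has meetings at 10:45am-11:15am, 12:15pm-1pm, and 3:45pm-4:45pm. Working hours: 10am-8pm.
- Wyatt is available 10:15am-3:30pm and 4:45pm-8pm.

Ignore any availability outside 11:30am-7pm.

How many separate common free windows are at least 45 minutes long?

Noor free within 10:00–20:00: 11:30–13:30, 15:45–16:00, 18:15–20:00.
Hassan free within 10:00–20:00: 10:00–10:45, 11:15–12:15, 13:00–15:45, 16:45–20:00.
Tomás ∩ Noor: 11:30–12:00, 15:45–16:00, 18:15–20:00.
Tomás ∩ Noor ∩ Hassan: 11:30–12:00, 18:15–20:00.
Tomás ∩ Noor ∩ Hassan ∩ Wyatt: 11:30–12:00, 18:15–20:00.
Restricted to 11:30–19:00: 11:30–12:00, 18:15–19:00.
Windows ≥ 45 min: 18:15–19:00.
That's 1 window.

1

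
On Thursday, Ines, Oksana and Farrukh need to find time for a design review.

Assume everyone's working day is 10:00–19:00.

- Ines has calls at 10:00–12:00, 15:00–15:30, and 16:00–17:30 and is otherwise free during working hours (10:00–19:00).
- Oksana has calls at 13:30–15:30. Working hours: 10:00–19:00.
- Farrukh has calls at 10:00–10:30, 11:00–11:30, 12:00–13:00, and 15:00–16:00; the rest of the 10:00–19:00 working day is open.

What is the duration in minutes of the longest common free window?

90 minutes

Ines free within 10:00–19:00: 12:00–15:00, 15:30–16:00, 17:30–19:00.
Oksana free within 10:00–19:00: 10:00–13:30, 15:30–19:00.
Farrukh free within 10:00–19:00: 10:30–11:00, 11:30–12:00, 13:00–15:00, 16:00–19:00.
Ines ∩ Oksana: 12:00–13:30, 15:30–16:00, 17:30–19:00.
Ines ∩ Oksana ∩ Farrukh: 13:00–13:30, 17:30–19:00.
Common window lengths: 30, 90 min; longest is 90.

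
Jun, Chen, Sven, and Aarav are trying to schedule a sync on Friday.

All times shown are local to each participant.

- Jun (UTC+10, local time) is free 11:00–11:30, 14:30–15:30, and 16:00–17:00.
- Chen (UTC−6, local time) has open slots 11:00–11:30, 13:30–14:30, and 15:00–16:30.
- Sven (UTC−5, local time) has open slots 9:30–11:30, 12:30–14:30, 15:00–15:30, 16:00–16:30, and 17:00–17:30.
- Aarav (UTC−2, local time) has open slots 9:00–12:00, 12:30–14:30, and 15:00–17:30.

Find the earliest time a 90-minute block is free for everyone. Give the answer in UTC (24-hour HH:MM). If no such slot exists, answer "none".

Jun → UTC: 01:00–01:30, 04:30–05:30, 06:00–07:00.
Chen → UTC: 17:00–17:30, 19:30–20:30, 21:00–22:30.
Sven → UTC: 14:30–16:30, 17:30–19:30, 20:00–20:30, 21:00–21:30, 22:00–22:30.
Aarav → UTC: 11:00–14:00, 14:30–16:30, 17:00–19:30.
Jun ∩ Chen: (none).
Jun ∩ Chen ∩ Sven: (none).
Jun ∩ Chen ∩ Sven ∩ Aarav: (none).
Windows ≥ 90 min: (none).

none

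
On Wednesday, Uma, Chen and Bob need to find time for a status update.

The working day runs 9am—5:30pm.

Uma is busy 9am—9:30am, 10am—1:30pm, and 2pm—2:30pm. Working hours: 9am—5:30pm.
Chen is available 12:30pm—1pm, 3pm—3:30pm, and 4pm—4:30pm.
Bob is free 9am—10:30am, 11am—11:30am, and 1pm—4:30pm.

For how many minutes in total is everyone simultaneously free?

60 minutes

Uma free within 09:00–17:30: 09:30–10:00, 13:30–14:00, 14:30–17:30.
Uma ∩ Chen: 15:00–15:30, 16:00–16:30.
Uma ∩ Chen ∩ Bob: 15:00–15:30, 16:00–16:30.
Total common minutes: 30 + 30 = 60.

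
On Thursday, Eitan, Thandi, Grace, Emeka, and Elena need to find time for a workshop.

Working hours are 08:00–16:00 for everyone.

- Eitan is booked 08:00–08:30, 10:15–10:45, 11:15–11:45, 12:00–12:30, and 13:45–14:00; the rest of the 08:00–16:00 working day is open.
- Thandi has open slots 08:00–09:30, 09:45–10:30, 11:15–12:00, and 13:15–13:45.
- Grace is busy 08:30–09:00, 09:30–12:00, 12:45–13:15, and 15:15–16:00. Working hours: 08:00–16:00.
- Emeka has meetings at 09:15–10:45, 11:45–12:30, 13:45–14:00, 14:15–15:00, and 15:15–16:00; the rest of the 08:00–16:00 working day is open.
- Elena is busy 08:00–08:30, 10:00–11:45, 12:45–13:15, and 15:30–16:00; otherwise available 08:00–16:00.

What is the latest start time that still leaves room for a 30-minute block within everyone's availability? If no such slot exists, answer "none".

13:15

Eitan free within 08:00–16:00: 08:30–10:15, 10:45–11:15, 11:45–12:00, 12:30–13:45, 14:00–16:00.
Grace free within 08:00–16:00: 08:00–08:30, 09:00–09:30, 12:00–12:45, 13:15–15:15.
Emeka free within 08:00–16:00: 08:00–09:15, 10:45–11:45, 12:30–13:45, 14:00–14:15, 15:00–15:15.
Elena free within 08:00–16:00: 08:30–10:00, 11:45–12:45, 13:15–15:30.
Eitan ∩ Thandi: 08:30–09:30, 09:45–10:15, 11:45–12:00, 13:15–13:45.
Eitan ∩ Thandi ∩ Grace: 09:00–09:30, 13:15–13:45.
Eitan ∩ Thandi ∩ Grace ∩ Emeka: 09:00–09:15, 13:15–13:45.
Eitan ∩ Thandi ∩ Grace ∩ Emeka ∩ Elena: 09:00–09:15, 13:15–13:45.
Windows ≥ 30 min: 13:15–13:45.
Latest start in the last window 13:15–13:45 is 13:45 − 30 min = 13:15.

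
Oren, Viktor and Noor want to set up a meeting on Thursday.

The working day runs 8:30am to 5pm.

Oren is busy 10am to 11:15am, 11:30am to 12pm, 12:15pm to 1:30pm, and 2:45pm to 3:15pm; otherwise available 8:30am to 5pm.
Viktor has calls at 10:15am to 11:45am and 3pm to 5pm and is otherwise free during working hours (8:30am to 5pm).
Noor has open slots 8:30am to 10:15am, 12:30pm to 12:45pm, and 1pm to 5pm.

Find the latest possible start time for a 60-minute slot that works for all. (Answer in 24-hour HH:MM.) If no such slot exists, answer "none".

Oren free within 08:30–17:00: 08:30–10:00, 11:15–11:30, 12:00–12:15, 13:30–14:45, 15:15–17:00.
Viktor free within 08:30–17:00: 08:30–10:15, 11:45–15:00.
Oren ∩ Viktor: 08:30–10:00, 12:00–12:15, 13:30–14:45.
Oren ∩ Viktor ∩ Noor: 08:30–10:00, 13:30–14:45.
Windows ≥ 60 min: 08:30–10:00, 13:30–14:45.
Latest start in the last window 13:30–14:45 is 14:45 − 60 min = 13:45.

13:45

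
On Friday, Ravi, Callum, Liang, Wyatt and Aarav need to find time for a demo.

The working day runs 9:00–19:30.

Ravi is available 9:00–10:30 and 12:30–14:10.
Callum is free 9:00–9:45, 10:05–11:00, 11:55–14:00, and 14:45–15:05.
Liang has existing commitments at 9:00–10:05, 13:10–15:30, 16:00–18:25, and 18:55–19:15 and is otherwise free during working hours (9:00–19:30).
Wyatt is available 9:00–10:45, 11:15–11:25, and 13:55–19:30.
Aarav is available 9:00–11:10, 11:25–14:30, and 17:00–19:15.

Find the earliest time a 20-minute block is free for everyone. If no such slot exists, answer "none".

Liang free within 09:00–19:30: 10:05–13:10, 15:30–16:00, 18:25–18:55, 19:15–19:30.
Ravi ∩ Callum: 09:00–09:45, 10:05–10:30, 12:30–14:00.
Ravi ∩ Callum ∩ Liang: 10:05–10:30, 12:30–13:10.
Ravi ∩ Callum ∩ Liang ∩ Wyatt: 10:05–10:30.
Ravi ∩ Callum ∩ Liang ∩ Wyatt ∩ Aarav: 10:05–10:30.
Windows ≥ 20 min: 10:05–10:30.
Earliest such window starts at 10:05.

10:05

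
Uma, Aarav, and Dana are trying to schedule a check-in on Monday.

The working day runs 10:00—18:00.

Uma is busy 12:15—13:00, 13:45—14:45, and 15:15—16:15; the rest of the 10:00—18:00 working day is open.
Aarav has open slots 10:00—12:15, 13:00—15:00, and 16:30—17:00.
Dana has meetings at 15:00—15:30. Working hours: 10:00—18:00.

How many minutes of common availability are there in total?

Uma free within 10:00–18:00: 10:00–12:15, 13:00–13:45, 14:45–15:15, 16:15–18:00.
Dana free within 10:00–18:00: 10:00–15:00, 15:30–18:00.
Uma ∩ Aarav: 10:00–12:15, 13:00–13:45, 14:45–15:00, 16:30–17:00.
Uma ∩ Aarav ∩ Dana: 10:00–12:15, 13:00–13:45, 14:45–15:00, 16:30–17:00.
Total common minutes: 135 + 45 + 15 + 30 = 225.

225 minutes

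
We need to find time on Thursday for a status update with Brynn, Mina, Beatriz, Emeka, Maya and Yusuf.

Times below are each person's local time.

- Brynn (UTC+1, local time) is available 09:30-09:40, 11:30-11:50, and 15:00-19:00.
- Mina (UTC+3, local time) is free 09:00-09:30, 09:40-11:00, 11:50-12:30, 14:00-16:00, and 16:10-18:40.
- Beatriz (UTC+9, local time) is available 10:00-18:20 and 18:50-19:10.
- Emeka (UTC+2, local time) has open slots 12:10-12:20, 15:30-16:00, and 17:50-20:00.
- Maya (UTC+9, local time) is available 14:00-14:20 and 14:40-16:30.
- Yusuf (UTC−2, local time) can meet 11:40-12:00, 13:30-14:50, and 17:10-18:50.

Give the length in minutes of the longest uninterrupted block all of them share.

Brynn → UTC: 08:30–08:40, 10:30–10:50, 14:00–18:00.
Mina → UTC: 06:00–06:30, 06:40–08:00, 08:50–09:30, 11:00–13:00, 13:10–15:40.
Beatriz → UTC: 01:00–09:20, 09:50–10:10.
Emeka → UTC: 10:10–10:20, 13:30–14:00, 15:50–18:00.
Maya → UTC: 05:00–05:20, 05:40–07:30.
Yusuf → UTC: 13:40–14:00, 15:30–16:50, 19:10–20:50.
Brynn ∩ Mina: 14:00–15:40.
Brynn ∩ Mina ∩ Beatriz: (none).
Brynn ∩ Mina ∩ Beatriz ∩ Emeka: (none).
Brynn ∩ Mina ∩ Beatriz ∩ Emeka ∩ Maya: (none).
Brynn ∩ Mina ∩ Beatriz ∩ Emeka ∩ Maya ∩ Yusuf: (none).
No common window.

0 minutes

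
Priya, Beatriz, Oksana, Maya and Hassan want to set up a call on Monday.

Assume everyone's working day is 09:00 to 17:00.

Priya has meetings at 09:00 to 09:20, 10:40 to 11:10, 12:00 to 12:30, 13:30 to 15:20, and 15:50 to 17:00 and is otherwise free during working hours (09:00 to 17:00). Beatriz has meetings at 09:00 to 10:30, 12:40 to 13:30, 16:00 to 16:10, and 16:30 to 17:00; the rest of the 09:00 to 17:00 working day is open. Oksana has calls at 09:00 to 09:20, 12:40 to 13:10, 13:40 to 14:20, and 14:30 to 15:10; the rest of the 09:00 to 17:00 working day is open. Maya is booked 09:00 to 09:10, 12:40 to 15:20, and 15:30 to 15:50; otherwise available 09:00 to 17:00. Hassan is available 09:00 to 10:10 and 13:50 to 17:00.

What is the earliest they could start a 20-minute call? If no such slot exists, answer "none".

none

Priya free within 09:00–17:00: 09:20–10:40, 11:10–12:00, 12:30–13:30, 15:20–15:50.
Beatriz free within 09:00–17:00: 10:30–12:40, 13:30–16:00, 16:10–16:30.
Oksana free within 09:00–17:00: 09:20–12:40, 13:10–13:40, 14:20–14:30, 15:10–17:00.
Maya free within 09:00–17:00: 09:10–12:40, 15:20–15:30, 15:50–17:00.
Priya ∩ Beatriz: 10:30–10:40, 11:10–12:00, 12:30–12:40, 15:20–15:50.
Priya ∩ Beatriz ∩ Oksana: 10:30–10:40, 11:10–12:00, 12:30–12:40, 15:20–15:50.
Priya ∩ Beatriz ∩ Oksana ∩ Maya: 10:30–10:40, 11:10–12:00, 12:30–12:40, 15:20–15:30.
Priya ∩ Beatriz ∩ Oksana ∩ Maya ∩ Hassan: 15:20–15:30.
Windows ≥ 20 min: (none).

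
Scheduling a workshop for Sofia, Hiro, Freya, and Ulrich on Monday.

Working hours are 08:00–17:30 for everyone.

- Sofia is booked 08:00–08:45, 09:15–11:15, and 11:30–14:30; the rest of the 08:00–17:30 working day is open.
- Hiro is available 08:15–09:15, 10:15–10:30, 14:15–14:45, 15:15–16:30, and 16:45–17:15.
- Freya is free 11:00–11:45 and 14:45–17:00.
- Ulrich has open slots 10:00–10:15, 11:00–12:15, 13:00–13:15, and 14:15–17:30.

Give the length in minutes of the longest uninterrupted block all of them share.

75 minutes

Sofia free within 08:00–17:30: 08:45–09:15, 11:15–11:30, 14:30–17:30.
Sofia ∩ Hiro: 08:45–09:15, 14:30–14:45, 15:15–16:30, 16:45–17:15.
Sofia ∩ Hiro ∩ Freya: 15:15–16:30, 16:45–17:00.
Sofia ∩ Hiro ∩ Freya ∩ Ulrich: 15:15–16:30, 16:45–17:00.
Common window lengths: 75, 15 min; longest is 75.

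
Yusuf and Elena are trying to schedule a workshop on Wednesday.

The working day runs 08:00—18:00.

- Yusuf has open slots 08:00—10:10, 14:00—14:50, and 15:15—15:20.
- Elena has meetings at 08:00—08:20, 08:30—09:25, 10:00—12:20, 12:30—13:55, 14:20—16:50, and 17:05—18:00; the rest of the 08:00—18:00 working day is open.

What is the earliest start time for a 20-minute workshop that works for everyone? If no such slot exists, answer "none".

Elena free within 08:00–18:00: 08:20–08:30, 09:25–10:00, 12:20–12:30, 13:55–14:20, 16:50–17:05.
Yusuf ∩ Elena: 08:20–08:30, 09:25–10:00, 14:00–14:20.
Windows ≥ 20 min: 09:25–10:00, 14:00–14:20.
Earliest such window starts at 09:25.

09:25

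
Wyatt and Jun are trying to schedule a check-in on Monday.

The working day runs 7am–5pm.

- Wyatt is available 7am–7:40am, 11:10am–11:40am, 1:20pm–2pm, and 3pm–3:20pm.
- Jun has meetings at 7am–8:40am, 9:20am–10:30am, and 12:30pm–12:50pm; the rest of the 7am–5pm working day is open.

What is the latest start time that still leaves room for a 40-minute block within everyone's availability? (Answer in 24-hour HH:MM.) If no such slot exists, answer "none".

Jun free within 07:00–17:00: 08:40–09:20, 10:30–12:30, 12:50–17:00.
Wyatt ∩ Jun: 11:10–11:40, 13:20–14:00, 15:00–15:20.
Windows ≥ 40 min: 13:20–14:00.
Latest start in the last window 13:20–14:00 is 14:00 − 40 min = 13:20.

13:20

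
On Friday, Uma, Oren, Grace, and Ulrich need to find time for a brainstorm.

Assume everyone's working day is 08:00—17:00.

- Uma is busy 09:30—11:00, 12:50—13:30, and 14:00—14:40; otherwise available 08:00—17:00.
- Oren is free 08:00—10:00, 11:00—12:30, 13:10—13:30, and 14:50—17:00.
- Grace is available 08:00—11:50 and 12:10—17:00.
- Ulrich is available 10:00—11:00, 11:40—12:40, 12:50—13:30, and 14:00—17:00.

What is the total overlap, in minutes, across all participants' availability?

160 minutes

Uma free within 08:00–17:00: 08:00–09:30, 11:00–12:50, 13:30–14:00, 14:40–17:00.
Uma ∩ Oren: 08:00–09:30, 11:00–12:30, 14:50–17:00.
Uma ∩ Oren ∩ Grace: 08:00–09:30, 11:00–11:50, 12:10–12:30, 14:50–17:00.
Uma ∩ Oren ∩ Grace ∩ Ulrich: 11:40–11:50, 12:10–12:30, 14:50–17:00.
Total common minutes: 10 + 20 + 130 = 160.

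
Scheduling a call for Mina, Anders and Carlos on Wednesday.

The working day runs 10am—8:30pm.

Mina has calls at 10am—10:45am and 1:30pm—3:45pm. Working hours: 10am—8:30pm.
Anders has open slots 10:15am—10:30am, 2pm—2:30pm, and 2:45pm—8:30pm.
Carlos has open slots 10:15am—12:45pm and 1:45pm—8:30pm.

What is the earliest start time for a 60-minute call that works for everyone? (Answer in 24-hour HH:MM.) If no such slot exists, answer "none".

Mina free within 10:00–20:30: 10:45–13:30, 15:45–20:30.
Mina ∩ Anders: 15:45–20:30.
Mina ∩ Anders ∩ Carlos: 15:45–20:30.
Windows ≥ 60 min: 15:45–20:30.
Earliest such window starts at 15:45.

15:45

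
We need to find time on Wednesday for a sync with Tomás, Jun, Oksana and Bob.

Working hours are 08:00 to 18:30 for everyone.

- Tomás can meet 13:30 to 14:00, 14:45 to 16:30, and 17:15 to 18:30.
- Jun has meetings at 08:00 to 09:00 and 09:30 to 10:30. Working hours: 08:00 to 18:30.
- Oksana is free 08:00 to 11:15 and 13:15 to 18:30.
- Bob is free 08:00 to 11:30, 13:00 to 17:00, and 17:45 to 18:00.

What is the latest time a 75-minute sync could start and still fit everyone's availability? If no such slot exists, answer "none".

Jun free within 08:00–18:30: 09:00–09:30, 10:30–18:30.
Tomás ∩ Jun: 13:30–14:00, 14:45–16:30, 17:15–18:30.
Tomás ∩ Jun ∩ Oksana: 13:30–14:00, 14:45–16:30, 17:15–18:30.
Tomás ∩ Jun ∩ Oksana ∩ Bob: 13:30–14:00, 14:45–16:30, 17:45–18:00.
Windows ≥ 75 min: 14:45–16:30.
Latest start in the last window 14:45–16:30 is 16:30 − 75 min = 15:15.

15:15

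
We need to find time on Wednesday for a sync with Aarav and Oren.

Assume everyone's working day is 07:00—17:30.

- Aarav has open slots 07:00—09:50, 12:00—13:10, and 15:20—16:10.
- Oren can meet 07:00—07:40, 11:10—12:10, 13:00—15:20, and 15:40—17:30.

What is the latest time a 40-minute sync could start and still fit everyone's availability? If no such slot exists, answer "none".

Aarav ∩ Oren: 07:00–07:40, 12:00–12:10, 13:00–13:10, 15:40–16:10.
Windows ≥ 40 min: 07:00–07:40.
Latest start in the last window 07:00–07:40 is 07:40 − 40 min = 07:00.

07:00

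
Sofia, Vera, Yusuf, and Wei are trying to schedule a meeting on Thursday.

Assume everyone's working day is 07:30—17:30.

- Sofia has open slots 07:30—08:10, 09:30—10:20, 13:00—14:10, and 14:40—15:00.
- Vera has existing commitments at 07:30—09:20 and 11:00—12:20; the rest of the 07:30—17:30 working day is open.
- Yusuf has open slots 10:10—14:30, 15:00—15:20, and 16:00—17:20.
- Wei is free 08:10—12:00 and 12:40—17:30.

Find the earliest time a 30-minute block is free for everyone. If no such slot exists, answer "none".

13:00

Vera free within 07:30–17:30: 09:20–11:00, 12:20–17:30.
Sofia ∩ Vera: 09:30–10:20, 13:00–14:10, 14:40–15:00.
Sofia ∩ Vera ∩ Yusuf: 10:10–10:20, 13:00–14:10.
Sofia ∩ Vera ∩ Yusuf ∩ Wei: 10:10–10:20, 13:00–14:10.
Windows ≥ 30 min: 13:00–14:10.
Earliest such window starts at 13:00.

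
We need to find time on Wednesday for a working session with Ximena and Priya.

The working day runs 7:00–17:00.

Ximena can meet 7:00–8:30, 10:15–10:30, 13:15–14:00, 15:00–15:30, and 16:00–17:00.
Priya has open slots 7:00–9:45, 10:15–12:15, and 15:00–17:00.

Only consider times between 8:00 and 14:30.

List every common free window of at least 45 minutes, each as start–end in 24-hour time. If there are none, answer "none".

none

Ximena ∩ Priya: 07:00–08:30, 10:15–10:30, 15:00–15:30, 16:00–17:00.
Restricted to 08:00–14:30: 08:00–08:30, 10:15–10:30.
Windows ≥ 45 min: (none).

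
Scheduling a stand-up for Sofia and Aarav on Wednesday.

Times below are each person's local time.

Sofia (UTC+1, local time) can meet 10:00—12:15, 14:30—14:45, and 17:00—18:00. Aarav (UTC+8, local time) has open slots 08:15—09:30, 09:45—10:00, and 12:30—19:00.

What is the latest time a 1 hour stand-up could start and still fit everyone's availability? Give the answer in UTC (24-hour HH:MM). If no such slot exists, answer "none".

Sofia → UTC: 09:00–11:15, 13:30–13:45, 16:00–17:00.
Aarav → UTC: 00:15–01:30, 01:45–02:00, 04:30–11:00.
Sofia ∩ Aarav: 09:00–11:00.
Windows ≥ 60 min: 09:00–11:00.
Latest start in the last window 09:00–11:00 is 11:00 − 60 min = 10:00.

10:00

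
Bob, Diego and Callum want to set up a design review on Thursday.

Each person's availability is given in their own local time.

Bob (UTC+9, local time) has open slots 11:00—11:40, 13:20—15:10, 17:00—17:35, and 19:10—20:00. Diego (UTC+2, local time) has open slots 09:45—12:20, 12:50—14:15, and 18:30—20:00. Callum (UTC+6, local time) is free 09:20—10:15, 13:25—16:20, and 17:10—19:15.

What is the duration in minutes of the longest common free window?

35 minutes

Bob → UTC: 02:00–02:40, 04:20–06:10, 08:00–08:35, 10:10–11:00.
Diego → UTC: 07:45–10:20, 10:50–12:15, 16:30–18:00.
Callum → UTC: 03:20–04:15, 07:25–10:20, 11:10–13:15.
Bob ∩ Diego: 08:00–08:35, 10:10–10:20, 10:50–11:00.
Bob ∩ Diego ∩ Callum: 08:00–08:35, 10:10–10:20.
Common window lengths: 35, 10 min; longest is 35.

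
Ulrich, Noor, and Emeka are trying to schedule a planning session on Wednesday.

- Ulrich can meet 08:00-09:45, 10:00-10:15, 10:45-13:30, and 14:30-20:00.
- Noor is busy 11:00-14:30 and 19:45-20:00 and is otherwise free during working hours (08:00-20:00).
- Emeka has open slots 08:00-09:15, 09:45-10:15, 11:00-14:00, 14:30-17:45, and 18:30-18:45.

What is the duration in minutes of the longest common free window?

195 minutes

Noor free within 08:00–20:00: 08:00–11:00, 14:30–19:45.
Ulrich ∩ Noor: 08:00–09:45, 10:00–10:15, 10:45–11:00, 14:30–19:45.
Ulrich ∩ Noor ∩ Emeka: 08:00–09:15, 10:00–10:15, 14:30–17:45, 18:30–18:45.
Common window lengths: 75, 15, 195, 15 min; longest is 195.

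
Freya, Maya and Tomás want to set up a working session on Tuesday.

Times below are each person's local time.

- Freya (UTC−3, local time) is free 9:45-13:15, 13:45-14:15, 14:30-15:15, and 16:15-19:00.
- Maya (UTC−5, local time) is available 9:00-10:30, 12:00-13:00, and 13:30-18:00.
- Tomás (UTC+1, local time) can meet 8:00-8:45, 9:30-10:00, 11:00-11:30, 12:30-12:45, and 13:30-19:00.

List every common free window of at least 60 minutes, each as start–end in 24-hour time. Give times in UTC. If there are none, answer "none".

Freya → UTC: 12:45–16:15, 16:45–17:15, 17:30–18:15, 19:15–22:00.
Maya → UTC: 14:00–15:30, 17:00–18:00, 18:30–23:00.
Tomás → UTC: 07:00–07:45, 08:30–09:00, 10:00–10:30, 11:30–11:45, 12:30–18:00.
Freya ∩ Maya: 14:00–15:30, 17:00–17:15, 17:30–18:00, 19:15–22:00.
Freya ∩ Maya ∩ Tomás: 14:00–15:30, 17:00–17:15, 17:30–18:00.
Windows ≥ 60 min: 14:00–15:30.

14:00–15:30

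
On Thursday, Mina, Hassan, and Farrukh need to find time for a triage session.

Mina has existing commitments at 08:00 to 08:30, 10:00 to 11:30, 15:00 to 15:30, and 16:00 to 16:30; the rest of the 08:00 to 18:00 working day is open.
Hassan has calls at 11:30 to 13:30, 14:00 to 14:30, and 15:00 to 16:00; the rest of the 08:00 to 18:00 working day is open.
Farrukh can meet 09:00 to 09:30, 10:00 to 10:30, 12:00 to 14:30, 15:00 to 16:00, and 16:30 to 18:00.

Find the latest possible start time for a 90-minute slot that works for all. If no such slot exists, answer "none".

16:30

Mina free within 08:00–18:00: 08:30–10:00, 11:30–15:00, 15:30–16:00, 16:30–18:00.
Hassan free within 08:00–18:00: 08:00–11:30, 13:30–14:00, 14:30–15:00, 16:00–18:00.
Mina ∩ Hassan: 08:30–10:00, 13:30–14:00, 14:30–15:00, 16:30–18:00.
Mina ∩ Hassan ∩ Farrukh: 09:00–09:30, 13:30–14:00, 16:30–18:00.
Windows ≥ 90 min: 16:30–18:00.
Latest start in the last window 16:30–18:00 is 18:00 − 90 min = 16:30.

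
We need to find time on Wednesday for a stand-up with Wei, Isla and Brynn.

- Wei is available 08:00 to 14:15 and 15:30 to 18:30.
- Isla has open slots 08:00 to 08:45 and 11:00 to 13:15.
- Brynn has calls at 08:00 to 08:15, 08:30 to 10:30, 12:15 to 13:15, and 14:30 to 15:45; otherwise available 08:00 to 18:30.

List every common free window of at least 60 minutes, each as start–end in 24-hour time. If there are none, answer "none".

11:00–12:15

Brynn free within 08:00–18:30: 08:15–08:30, 10:30–12:15, 13:15–14:30, 15:45–18:30.
Wei ∩ Isla: 08:00–08:45, 11:00–13:15.
Wei ∩ Isla ∩ Brynn: 08:15–08:30, 11:00–12:15.
Windows ≥ 60 min: 11:00–12:15.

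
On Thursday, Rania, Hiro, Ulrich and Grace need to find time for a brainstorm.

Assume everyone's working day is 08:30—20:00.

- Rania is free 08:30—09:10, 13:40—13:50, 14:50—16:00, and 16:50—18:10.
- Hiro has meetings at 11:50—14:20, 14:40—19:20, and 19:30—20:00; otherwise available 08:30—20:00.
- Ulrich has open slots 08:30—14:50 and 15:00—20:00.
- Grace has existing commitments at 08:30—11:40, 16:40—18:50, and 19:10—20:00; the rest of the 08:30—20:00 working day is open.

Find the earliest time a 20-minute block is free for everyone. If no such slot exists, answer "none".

none

Hiro free within 08:30–20:00: 08:30–11:50, 14:20–14:40, 19:20–19:30.
Grace free within 08:30–20:00: 11:40–16:40, 18:50–19:10.
Rania ∩ Hiro: 08:30–09:10.
Rania ∩ Hiro ∩ Ulrich: 08:30–09:10.
Rania ∩ Hiro ∩ Ulrich ∩ Grace: (none).
Windows ≥ 20 min: (none).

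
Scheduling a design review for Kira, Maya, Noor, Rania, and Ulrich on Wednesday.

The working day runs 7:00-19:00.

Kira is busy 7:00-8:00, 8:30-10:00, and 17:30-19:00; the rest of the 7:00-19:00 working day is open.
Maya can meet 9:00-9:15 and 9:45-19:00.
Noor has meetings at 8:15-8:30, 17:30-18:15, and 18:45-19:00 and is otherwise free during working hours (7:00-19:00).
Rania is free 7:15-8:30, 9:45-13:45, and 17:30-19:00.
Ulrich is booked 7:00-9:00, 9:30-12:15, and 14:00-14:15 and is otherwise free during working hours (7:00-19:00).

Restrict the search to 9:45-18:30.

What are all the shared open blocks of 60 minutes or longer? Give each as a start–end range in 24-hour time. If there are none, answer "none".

Kira free within 07:00–19:00: 08:00–08:30, 10:00–17:30.
Noor free within 07:00–19:00: 07:00–08:15, 08:30–17:30, 18:15–18:45.
Ulrich free within 07:00–19:00: 09:00–09:30, 12:15–14:00, 14:15–19:00.
Kira ∩ Maya: 10:00–17:30.
Kira ∩ Maya ∩ Noor: 10:00–17:30.
Kira ∩ Maya ∩ Noor ∩ Rania: 10:00–13:45.
Kira ∩ Maya ∩ Noor ∩ Rania ∩ Ulrich: 12:15–13:45.
Restricted to 09:45–18:30: 12:15–13:45.
Windows ≥ 60 min: 12:15–13:45.

12:15–13:45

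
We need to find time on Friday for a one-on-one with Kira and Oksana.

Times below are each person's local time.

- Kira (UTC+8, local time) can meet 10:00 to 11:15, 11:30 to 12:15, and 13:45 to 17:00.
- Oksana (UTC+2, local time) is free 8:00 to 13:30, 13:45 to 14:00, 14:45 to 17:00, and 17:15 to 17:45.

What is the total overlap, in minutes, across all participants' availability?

Kira → UTC: 02:00–03:15, 03:30–04:15, 05:45–09:00.
Oksana → UTC: 06:00–11:30, 11:45–12:00, 12:45–15:00, 15:15–15:45.
Kira ∩ Oksana: 06:00–09:00.
Total common minutes: 180.

180 minutes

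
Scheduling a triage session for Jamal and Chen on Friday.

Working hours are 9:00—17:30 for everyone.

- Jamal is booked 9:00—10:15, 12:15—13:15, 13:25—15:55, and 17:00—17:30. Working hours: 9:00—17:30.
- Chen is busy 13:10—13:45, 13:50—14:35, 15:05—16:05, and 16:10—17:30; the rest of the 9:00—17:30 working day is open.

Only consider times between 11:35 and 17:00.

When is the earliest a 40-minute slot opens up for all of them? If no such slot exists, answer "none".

11:35

Jamal free within 09:00–17:30: 10:15–12:15, 13:15–13:25, 15:55–17:00.
Chen free within 09:00–17:30: 09:00–13:10, 13:45–13:50, 14:35–15:05, 16:05–16:10.
Jamal ∩ Chen: 10:15–12:15, 16:05–16:10.
Restricted to 11:35–17:00: 11:35–12:15, 16:05–16:10.
Windows ≥ 40 min: 11:35–12:15.
Earliest such window starts at 11:35.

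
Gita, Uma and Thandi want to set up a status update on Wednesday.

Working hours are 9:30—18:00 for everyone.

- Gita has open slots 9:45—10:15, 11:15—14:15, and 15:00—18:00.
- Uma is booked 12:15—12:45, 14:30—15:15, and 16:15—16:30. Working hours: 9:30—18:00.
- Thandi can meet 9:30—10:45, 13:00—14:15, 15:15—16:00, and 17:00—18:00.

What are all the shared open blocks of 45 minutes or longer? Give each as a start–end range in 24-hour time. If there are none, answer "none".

Uma free within 09:30–18:00: 09:30–12:15, 12:45–14:30, 15:15–16:15, 16:30–18:00.
Gita ∩ Uma: 09:45–10:15, 11:15–12:15, 12:45–14:15, 15:15–16:15, 16:30–18:00.
Gita ∩ Uma ∩ Thandi: 09:45–10:15, 13:00–14:15, 15:15–16:00, 17:00–18:00.
Windows ≥ 45 min: 13:00–14:15, 15:15–16:00, 17:00–18:00.

13:00–14:15, 15:15–16:00, 17:00–18:00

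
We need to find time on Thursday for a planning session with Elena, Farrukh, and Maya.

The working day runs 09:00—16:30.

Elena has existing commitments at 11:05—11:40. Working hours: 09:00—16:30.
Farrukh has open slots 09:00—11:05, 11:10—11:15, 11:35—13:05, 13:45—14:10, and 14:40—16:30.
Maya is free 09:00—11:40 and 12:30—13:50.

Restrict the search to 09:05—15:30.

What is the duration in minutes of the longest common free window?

Elena free within 09:00–16:30: 09:00–11:05, 11:40–16:30.
Elena ∩ Farrukh: 09:00–11:05, 11:40–13:05, 13:45–14:10, 14:40–16:30.
Elena ∩ Farrukh ∩ Maya: 09:00–11:05, 12:30–13:05, 13:45–13:50.
Restricted to 09:05–15:30: 09:05–11:05, 12:30–13:05, 13:45–13:50.
Common window lengths: 120, 35, 5 min; longest is 120.

120 minutes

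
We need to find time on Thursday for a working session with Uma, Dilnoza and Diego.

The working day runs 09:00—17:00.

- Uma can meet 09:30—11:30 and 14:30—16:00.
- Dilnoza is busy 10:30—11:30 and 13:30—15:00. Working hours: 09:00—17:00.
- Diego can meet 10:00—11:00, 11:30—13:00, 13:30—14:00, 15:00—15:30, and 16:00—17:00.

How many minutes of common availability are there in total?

60 minutes

Dilnoza free within 09:00–17:00: 09:00–10:30, 11:30–13:30, 15:00–17:00.
Uma ∩ Dilnoza: 09:30–10:30, 15:00–16:00.
Uma ∩ Dilnoza ∩ Diego: 10:00–10:30, 15:00–15:30.
Total common minutes: 30 + 30 = 60.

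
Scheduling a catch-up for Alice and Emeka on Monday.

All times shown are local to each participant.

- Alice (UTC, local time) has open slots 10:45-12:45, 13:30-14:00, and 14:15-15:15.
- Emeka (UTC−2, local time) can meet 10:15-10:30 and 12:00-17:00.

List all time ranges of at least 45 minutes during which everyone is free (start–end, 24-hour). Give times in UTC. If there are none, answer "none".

14:15–15:15

Alice → UTC: 10:45–12:45, 13:30–14:00, 14:15–15:15.
Emeka → UTC: 12:15–12:30, 14:00–19:00.
Alice ∩ Emeka: 12:15–12:30, 14:15–15:15.
Windows ≥ 45 min: 14:15–15:15.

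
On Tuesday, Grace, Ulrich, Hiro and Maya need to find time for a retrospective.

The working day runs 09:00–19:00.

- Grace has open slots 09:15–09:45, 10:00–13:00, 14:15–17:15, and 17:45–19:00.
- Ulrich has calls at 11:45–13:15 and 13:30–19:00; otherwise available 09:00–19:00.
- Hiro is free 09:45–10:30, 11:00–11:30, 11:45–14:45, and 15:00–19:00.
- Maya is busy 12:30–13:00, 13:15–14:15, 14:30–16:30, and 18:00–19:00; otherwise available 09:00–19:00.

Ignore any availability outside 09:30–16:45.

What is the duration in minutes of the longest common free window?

Ulrich free within 09:00–19:00: 09:00–11:45, 13:15–13:30.
Maya free within 09:00–19:00: 09:00–12:30, 13:00–13:15, 14:15–14:30, 16:30–18:00.
Grace ∩ Ulrich: 09:15–09:45, 10:00–11:45.
Grace ∩ Ulrich ∩ Hiro: 10:00–10:30, 11:00–11:30.
Grace ∩ Ulrich ∩ Hiro ∩ Maya: 10:00–10:30, 11:00–11:30.
Restricted to 09:30–16:45: 10:00–10:30, 11:00–11:30.
Common window lengths: 30, 30 min; longest is 30.

30 minutes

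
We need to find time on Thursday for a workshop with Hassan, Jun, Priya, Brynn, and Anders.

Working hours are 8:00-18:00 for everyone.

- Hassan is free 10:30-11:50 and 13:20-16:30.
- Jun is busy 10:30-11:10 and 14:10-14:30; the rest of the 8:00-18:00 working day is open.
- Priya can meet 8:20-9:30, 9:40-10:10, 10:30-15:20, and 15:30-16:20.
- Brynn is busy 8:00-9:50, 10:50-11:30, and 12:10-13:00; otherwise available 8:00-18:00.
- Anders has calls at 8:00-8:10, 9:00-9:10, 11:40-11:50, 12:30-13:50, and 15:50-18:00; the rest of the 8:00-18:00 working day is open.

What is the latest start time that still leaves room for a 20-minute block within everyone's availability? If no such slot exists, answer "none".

Jun free within 08:00–18:00: 08:00–10:30, 11:10–14:10, 14:30–18:00.
Brynn free within 08:00–18:00: 09:50–10:50, 11:30–12:10, 13:00–18:00.
Anders free within 08:00–18:00: 08:10–09:00, 09:10–11:40, 11:50–12:30, 13:50–15:50.
Hassan ∩ Jun: 11:10–11:50, 13:20–14:10, 14:30–16:30.
Hassan ∩ Jun ∩ Priya: 11:10–11:50, 13:20–14:10, 14:30–15:20, 15:30–16:20.
Hassan ∩ Jun ∩ Priya ∩ Brynn: 11:30–11:50, 13:20–14:10, 14:30–15:20, 15:30–16:20.
Hassan ∩ Jun ∩ Priya ∩ Brynn ∩ Anders: 11:30–11:40, 13:50–14:10, 14:30–15:20, 15:30–15:50.
Windows ≥ 20 min: 13:50–14:10, 14:30–15:20, 15:30–15:50.
Latest start in the last window 15:30–15:50 is 15:50 − 20 min = 15:30.

15:30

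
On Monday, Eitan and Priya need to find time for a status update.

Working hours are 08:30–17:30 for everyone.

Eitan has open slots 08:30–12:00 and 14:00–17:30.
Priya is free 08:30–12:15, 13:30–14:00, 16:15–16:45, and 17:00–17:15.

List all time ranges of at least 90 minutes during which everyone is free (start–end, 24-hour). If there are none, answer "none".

08:30–12:00

Eitan ∩ Priya: 08:30–12:00, 16:15–16:45, 17:00–17:15.
Windows ≥ 90 min: 08:30–12:00.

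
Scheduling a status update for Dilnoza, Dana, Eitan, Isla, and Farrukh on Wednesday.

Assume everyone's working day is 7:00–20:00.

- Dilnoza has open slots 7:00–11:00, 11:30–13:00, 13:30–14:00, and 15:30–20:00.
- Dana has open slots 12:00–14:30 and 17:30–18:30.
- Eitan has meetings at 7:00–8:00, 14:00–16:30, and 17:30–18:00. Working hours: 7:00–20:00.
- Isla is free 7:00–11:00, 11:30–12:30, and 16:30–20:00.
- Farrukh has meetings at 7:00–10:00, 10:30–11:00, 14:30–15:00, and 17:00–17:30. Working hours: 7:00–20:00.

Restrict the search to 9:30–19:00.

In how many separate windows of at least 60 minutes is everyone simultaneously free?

0

Eitan free within 07:00–20:00: 08:00–14:00, 16:30–17:30, 18:00–20:00.
Farrukh free within 07:00–20:00: 10:00–10:30, 11:00–14:30, 15:00–17:00, 17:30–20:00.
Dilnoza ∩ Dana: 12:00–13:00, 13:30–14:00, 17:30–18:30.
Dilnoza ∩ Dana ∩ Eitan: 12:00–13:00, 13:30–14:00, 18:00–18:30.
Dilnoza ∩ Dana ∩ Eitan ∩ Isla: 12:00–12:30, 18:00–18:30.
Dilnoza ∩ Dana ∩ Eitan ∩ Isla ∩ Farrukh: 12:00–12:30, 18:00–18:30.
Restricted to 09:30–19:00: 12:00–12:30, 18:00–18:30.
Windows ≥ 60 min: (none).
That's 0 windows.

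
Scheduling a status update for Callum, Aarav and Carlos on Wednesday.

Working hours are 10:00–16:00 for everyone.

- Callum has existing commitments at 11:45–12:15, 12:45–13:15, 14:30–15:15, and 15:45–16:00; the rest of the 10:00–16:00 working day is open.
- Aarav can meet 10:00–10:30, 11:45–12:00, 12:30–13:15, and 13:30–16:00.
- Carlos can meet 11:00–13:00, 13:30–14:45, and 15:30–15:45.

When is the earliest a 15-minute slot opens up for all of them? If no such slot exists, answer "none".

12:30

Callum free within 10:00–16:00: 10:00–11:45, 12:15–12:45, 13:15–14:30, 15:15–15:45.
Callum ∩ Aarav: 10:00–10:30, 12:30–12:45, 13:30–14:30, 15:15–15:45.
Callum ∩ Aarav ∩ Carlos: 12:30–12:45, 13:30–14:30, 15:30–15:45.
Windows ≥ 15 min: 12:30–12:45, 13:30–14:30, 15:30–15:45.
Earliest such window starts at 12:30.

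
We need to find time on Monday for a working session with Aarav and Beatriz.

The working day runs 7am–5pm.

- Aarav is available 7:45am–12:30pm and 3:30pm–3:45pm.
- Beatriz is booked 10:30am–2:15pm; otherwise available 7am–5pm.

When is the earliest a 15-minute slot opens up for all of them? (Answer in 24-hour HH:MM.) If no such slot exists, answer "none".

Beatriz free within 07:00–17:00: 07:00–10:30, 14:15–17:00.
Aarav ∩ Beatriz: 07:45–10:30, 15:30–15:45.
Windows ≥ 15 min: 07:45–10:30, 15:30–15:45.
Earliest such window starts at 07:45.

07:45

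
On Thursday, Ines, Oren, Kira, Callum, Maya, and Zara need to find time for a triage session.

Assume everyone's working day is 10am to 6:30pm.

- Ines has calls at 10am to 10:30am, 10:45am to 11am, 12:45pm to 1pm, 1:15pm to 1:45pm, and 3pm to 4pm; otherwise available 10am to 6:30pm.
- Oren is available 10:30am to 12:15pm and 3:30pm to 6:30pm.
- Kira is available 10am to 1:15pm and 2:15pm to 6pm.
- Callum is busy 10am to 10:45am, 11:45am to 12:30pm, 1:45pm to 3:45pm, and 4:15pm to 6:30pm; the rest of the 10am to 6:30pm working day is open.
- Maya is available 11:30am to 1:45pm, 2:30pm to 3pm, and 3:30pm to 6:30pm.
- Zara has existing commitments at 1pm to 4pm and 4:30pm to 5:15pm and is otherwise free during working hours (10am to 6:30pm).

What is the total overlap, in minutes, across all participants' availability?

Ines free within 10:00–18:30: 10:30–10:45, 11:00–12:45, 13:00–13:15, 13:45–15:00, 16:00–18:30.
Callum free within 10:00–18:30: 10:45–11:45, 12:30–13:45, 15:45–16:15.
Zara free within 10:00–18:30: 10:00–13:00, 16:00–16:30, 17:15–18:30.
Ines ∩ Oren: 10:30–10:45, 11:00–12:15, 16:00–18:30.
Ines ∩ Oren ∩ Kira: 10:30–10:45, 11:00–12:15, 16:00–18:00.
Ines ∩ Oren ∩ Kira ∩ Callum: 11:00–11:45, 16:00–16:15.
Ines ∩ Oren ∩ Kira ∩ Callum ∩ Maya: 11:30–11:45, 16:00–16:15.
Ines ∩ Oren ∩ Kira ∩ Callum ∩ Maya ∩ Zara: 11:30–11:45, 16:00–16:15.
Total common minutes: 15 + 15 = 30.

30 minutes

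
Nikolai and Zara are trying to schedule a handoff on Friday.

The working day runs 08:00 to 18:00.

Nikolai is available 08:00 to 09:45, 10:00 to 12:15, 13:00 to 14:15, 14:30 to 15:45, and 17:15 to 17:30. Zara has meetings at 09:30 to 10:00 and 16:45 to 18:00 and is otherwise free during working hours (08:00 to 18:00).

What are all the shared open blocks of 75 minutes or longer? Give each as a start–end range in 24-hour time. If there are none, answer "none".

Zara free within 08:00–18:00: 08:00–09:30, 10:00–16:45.
Nikolai ∩ Zara: 08:00–09:30, 10:00–12:15, 13:00–14:15, 14:30–15:45.
Windows ≥ 75 min: 08:00–09:30, 10:00–12:15, 13:00–14:15, 14:30–15:45.

08:00–09:30, 10:00–12:15, 13:00–14:15, 14:30–15:45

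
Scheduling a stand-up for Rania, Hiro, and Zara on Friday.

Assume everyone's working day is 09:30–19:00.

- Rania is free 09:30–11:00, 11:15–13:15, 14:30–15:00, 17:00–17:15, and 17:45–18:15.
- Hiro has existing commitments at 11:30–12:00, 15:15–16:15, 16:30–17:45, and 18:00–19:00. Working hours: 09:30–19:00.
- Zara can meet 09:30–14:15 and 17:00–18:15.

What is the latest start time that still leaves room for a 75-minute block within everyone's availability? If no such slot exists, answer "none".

Hiro free within 09:30–19:00: 09:30–11:30, 12:00–15:15, 16:15–16:30, 17:45–18:00.
Rania ∩ Hiro: 09:30–11:00, 11:15–11:30, 12:00–13:15, 14:30–15:00, 17:45–18:00.
Rania ∩ Hiro ∩ Zara: 09:30–11:00, 11:15–11:30, 12:00–13:15, 17:45–18:00.
Windows ≥ 75 min: 09:30–11:00, 12:00–13:15.
Latest start in the last window 12:00–13:15 is 13:15 − 75 min = 12:00.

12:00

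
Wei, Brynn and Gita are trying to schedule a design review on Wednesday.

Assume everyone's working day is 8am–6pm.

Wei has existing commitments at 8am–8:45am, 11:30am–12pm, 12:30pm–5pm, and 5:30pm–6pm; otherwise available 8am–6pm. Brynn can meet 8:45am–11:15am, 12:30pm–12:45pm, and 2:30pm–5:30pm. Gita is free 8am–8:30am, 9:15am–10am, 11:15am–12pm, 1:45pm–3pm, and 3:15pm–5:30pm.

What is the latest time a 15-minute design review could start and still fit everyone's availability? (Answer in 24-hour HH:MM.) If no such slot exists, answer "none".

Wei free within 08:00–18:00: 08:45–11:30, 12:00–12:30, 17:00–17:30.
Wei ∩ Brynn: 08:45–11:15, 17:00–17:30.
Wei ∩ Brynn ∩ Gita: 09:15–10:00, 17:00–17:30.
Windows ≥ 15 min: 09:15–10:00, 17:00–17:30.
Latest start in the last window 17:00–17:30 is 17:30 − 15 min = 17:15.

17:15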